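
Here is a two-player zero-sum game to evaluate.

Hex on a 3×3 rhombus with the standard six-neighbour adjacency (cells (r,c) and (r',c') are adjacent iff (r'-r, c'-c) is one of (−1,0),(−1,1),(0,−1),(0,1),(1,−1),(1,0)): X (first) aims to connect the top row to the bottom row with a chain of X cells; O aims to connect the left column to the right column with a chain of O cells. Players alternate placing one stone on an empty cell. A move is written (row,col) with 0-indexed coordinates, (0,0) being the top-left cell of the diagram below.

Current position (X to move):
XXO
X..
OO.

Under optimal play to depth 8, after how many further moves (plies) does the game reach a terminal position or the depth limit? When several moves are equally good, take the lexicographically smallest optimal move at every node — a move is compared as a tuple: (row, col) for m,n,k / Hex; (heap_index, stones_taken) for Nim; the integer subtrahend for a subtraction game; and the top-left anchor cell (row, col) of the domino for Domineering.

PV length from [XXO/X../OO.]: 2 plies

p1 X@[XXO/X../OO.]: (1,1)[XXO/XX./OO.]-1* (1,2)[XXO/X.X/OO.]-1 (2,2)[XXO/X../OOX]-1
p2 O@[XXO/XX./OO.]: (1,2)[XXO/XXO/OO.]+1* (2,2)[XXO/XX./OOO]+1
p3 X@[XXO/XXO/OO.] terminal -1; root [XXO/X../OO.] d8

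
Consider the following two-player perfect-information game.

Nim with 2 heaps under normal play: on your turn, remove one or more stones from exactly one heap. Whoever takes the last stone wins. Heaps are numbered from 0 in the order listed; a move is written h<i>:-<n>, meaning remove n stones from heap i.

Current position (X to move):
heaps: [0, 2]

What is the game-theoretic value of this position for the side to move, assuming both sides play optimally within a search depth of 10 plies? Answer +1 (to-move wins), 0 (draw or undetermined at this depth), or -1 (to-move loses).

[(0,2)] X move#1: h1:-1:-1/(0,1), h1:-2:+1/(0,0)*
[(0,0)] end (terminal -1, O#2); searched (0,2) to 10

value((0,2), X) = +1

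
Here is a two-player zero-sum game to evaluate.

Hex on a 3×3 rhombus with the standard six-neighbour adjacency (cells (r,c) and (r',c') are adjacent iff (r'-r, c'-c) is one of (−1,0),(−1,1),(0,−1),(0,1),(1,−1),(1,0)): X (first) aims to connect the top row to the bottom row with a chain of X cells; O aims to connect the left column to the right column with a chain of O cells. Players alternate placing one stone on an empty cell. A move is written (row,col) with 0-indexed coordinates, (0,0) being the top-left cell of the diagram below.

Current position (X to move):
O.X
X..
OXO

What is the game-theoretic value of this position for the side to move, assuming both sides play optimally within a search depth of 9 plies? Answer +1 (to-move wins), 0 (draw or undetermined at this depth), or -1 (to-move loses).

ply 1, X at O.X/X../OXO | (0,1)=+1→OXX/X../OXO*; (1,1)=+1→O.X/XX./OXO; (1,2)=+1→O.X/X.X/OXO
ply 2, O at OXX/X../OXO | (1,1)=-1→OXX/XO./OXO*; (1,2)=-1→OXX/X.O/OXO
ply 3, X at OXX/XO./OXO | (1,2)=+1→OXX/XOX/OXO*
ply 4: OXX/XOX/OXO is terminal -1 (O); from O.X/X../OXO depth 9

value(O.X/X../OXO, X) = +1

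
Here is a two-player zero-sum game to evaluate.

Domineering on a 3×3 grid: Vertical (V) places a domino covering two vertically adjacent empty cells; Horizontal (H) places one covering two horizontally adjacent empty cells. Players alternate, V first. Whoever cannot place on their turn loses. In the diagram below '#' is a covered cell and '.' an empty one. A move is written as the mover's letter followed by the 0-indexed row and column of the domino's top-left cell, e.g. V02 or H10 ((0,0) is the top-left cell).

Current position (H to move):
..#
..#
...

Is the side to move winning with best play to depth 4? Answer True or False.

ply 1, H at ..#/..#/... | H00=-1→###/..#/...; H10=+1→..#/###/...*; H20=-1→..#/..#/##.; H21=-1→..#/..#/.##
ply 2: ..#/###/... is terminal -1 (V); from ..#/..#/... depth 4

H winning at [..#/..#/...]: True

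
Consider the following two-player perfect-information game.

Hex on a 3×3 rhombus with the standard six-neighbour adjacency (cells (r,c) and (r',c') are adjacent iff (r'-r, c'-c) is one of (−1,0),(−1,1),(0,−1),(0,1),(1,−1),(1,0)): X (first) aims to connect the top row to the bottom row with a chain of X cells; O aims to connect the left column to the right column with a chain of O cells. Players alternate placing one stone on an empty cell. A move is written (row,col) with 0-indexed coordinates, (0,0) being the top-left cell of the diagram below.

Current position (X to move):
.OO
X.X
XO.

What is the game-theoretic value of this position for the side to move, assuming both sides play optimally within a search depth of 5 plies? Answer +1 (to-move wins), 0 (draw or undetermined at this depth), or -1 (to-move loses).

[.OO/X.X/XO.] X move#1: (0,0):+1/XOO/X.X/XO.*, (1,1):-1/.OO/XXX/XO., (2,2):-1/.OO/X.X/XOX
[XOO/X.X/XO.] end (terminal -1, O#2); searched .OO/X.X/XO. to 5

value(.OO/X.X/XO., X) = +1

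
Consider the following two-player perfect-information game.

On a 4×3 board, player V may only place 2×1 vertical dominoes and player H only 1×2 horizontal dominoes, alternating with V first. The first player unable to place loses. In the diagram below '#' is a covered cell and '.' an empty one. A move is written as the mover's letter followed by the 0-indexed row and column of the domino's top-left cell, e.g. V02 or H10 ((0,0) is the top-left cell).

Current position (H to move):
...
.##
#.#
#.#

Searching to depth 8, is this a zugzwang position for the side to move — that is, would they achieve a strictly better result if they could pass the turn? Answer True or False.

zugzwang(.../.##/#.#/#.#, H) = False

p1 H@[.../.##/#.#/#.#]: H00[##./.##/#.#/#.#]-1* H01[.##/.##/#.#/#.#]-1
p2 V@[##./.##/#.#/#.#]: V21[##./.##/###/###]+1*
p3 H@[##./.##/###/###] terminal -1; root [.../.##/#.#/#.#] d8
if H skipped the turn, V would face:
~ p1 V@[.../.##/#.#/#.#]: V00[#../###/#.#/#.#]+1* V21[.../.##/###/###]-1
~ p2 H@[#../###/#.#/#.#]: H01[###/###/#.#/#.#]-1*
~ p3 V@[###/###/#.#/#.#]: V21[###/###/###/###]+1*
~ p4 H@[###/###/###/###] terminal -1; root [.../.##/#.#/#.#] d8
compare (H): move=-1 vs pass=-1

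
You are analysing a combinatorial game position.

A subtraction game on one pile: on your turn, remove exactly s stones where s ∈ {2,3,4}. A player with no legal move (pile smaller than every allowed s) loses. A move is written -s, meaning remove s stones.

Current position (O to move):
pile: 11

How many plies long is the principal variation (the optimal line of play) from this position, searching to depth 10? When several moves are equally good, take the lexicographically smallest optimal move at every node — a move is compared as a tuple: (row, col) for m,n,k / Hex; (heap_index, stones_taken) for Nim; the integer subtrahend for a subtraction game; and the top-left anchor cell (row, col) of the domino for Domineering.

PV length from [11]: 3 plies

[11] O move#1: -2:-1/9, -3:-1/8, -4:+1/7*
[7] X move#2: -2:-1/5*, -3:-1/4, -4:-1/3
[5] O move#3: -2:-1/3, -3:-1/2, -4:+1/1*
[1] end (terminal -1, X#4); searched 11 to 10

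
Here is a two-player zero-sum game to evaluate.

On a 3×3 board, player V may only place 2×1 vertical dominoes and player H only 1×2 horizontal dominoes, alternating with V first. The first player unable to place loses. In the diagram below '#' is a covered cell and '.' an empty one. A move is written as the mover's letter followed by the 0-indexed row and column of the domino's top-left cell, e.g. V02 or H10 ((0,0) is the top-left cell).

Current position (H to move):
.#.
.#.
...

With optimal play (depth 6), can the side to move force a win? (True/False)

ply 1, H at .#./.#./... | H20=-1→.#./.#./##.*; H21=-1→.#./.#./.##
ply 2, V at .#./.#./##. | V00=+1→##./##./##.*; V02=+1→.##/.##/##.; V12=+1→.#./.##/###
ply 3: ##./##./##. is terminal -1 (H); from .#./.#./... depth 6

H winning at [.#./.#./...]: False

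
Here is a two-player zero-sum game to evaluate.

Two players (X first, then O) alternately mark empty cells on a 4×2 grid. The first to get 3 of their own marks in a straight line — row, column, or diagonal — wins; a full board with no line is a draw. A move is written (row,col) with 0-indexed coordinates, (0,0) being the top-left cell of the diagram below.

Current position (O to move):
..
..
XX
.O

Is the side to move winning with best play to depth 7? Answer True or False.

O winning at [../../XX/.O]: False

p1 O@[../../XX/.O]: (0,0)[O./../XX/.O]+0* (0,1)[.O/../XX/.O]-1 (1,0)[../O./XX/.O]+0 (1,1)[../.O/XX/.O]-1 (3,0)[../../XX/OO]+0
p2 X@[O./../XX/.O]: (0,1)[OX/../XX/.O]+0* (1,0)[O./X./XX/.O]+0 (1,1)[O./.X/XX/.O]+0 (3,0)[O./../XX/XO]+0
p3 O@[OX/../XX/.O]: (1,0)[OX/O./XX/.O]-1 (1,1)[OX/.O/XX/.O]+0* (3,0)[OX/../XX/OO]-1
p4 X@[OX/.O/XX/.O]: (1,0)[OX/XO/XX/.O]+0* (3,0)[OX/.O/XX/XO]+0
p5 O@[OX/XO/XX/.O]: (3,0)[OX/XO/XX/OO]+0*
p6 X@[OX/XO/XX/OO] terminal +0; root [../../XX/.O] d7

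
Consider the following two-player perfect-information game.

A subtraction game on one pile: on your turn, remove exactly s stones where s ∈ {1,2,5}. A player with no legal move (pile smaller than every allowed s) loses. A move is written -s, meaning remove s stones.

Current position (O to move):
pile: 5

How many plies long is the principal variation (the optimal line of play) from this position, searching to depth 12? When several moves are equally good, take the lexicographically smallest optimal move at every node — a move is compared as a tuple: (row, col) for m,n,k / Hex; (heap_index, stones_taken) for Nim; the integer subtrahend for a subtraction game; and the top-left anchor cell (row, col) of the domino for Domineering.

p1 O@[5]: -1[4]-1 -2[3]+1* -5[0]+1
p2 X@[3]: -1[2]-1* -2[1]-1
p3 O@[2]: -1[1]-1 -2[0]+1*
p4 X@[0] terminal -1; root [5] d12

PV length from [5]: 3 plies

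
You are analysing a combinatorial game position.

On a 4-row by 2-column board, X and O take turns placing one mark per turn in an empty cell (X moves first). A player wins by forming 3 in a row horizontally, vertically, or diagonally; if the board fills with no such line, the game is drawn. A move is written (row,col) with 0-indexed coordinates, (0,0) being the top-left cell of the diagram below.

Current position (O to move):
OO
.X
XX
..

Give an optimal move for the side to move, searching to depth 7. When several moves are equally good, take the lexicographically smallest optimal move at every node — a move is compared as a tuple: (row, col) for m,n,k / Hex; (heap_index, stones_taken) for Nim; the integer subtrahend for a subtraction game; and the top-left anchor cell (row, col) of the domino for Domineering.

p1 O@[OO/.X/XX/..]: (1,0)[OO/OX/XX/..]-1 (3,0)[OO/.X/XX/O.]-1 (3,1)[OO/.X/XX/.O]+0*
p2 X@[OO/.X/XX/.O]: (1,0)[OO/XX/XX/.O]+0* (3,0)[OO/.X/XX/XO]+0
p3 O@[OO/XX/XX/.O]: (3,0)[OO/XX/XX/OO]+0*
p4 X@[OO/XX/XX/OO] terminal +0; root [OO/.X/XX/..] d7

O's best at [OO/.X/XX/..]: (3,1)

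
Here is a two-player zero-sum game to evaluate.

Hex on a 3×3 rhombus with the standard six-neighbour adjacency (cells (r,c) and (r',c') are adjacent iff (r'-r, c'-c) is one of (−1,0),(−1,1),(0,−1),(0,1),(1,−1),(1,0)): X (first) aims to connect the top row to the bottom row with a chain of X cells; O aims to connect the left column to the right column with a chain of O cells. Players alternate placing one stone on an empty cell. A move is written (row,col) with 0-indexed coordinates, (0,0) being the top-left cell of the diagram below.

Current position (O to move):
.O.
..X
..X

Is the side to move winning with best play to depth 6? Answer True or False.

O winning at [.O./..X/..X]: True

ply 1, O at .O./..X/..X | (0,0)=-1→OO./..X/..X; (0,2)=+1→.OO/..X/..X*; (1,0)=-1→.O./O.X/..X; (1,1)=-1→.O./.OX/..X; (2,0)=-1→.O./..X/O.X; (2,1)=-1→.O./..X/.OX
ply 2, X at .OO/..X/..X | (0,0)=-1→XOO/..X/..X*; (1,0)=-1→.OO/X.X/..X; (1,1)=-1→.OO/.XX/..X; (2,0)=-1→.OO/..X/X.X; (2,1)=-1→.OO/..X/.XX
ply 3, O at XOO/..X/..X | (1,0)=+1→XOO/O.X/..X*; (1,1)=+1→XOO/.OX/..X; (2,0)=+1→XOO/..X/O.X; (2,1)=-1→XOO/..X/.OX
ply 4: XOO/O.X/..X is terminal -1 (X); from .O./..X/..X depth 6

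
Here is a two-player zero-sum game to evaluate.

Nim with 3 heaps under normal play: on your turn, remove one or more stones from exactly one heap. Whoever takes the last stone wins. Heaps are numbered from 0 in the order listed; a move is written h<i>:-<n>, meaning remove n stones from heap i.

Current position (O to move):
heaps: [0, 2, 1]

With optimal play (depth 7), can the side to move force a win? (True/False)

O winning at [(0,2,1)]: True

ply 1, O at (0,2,1) | h1:-1=+1→(0,1,1)*; h1:-2=-1→(0,0,1); h2:-1=-1→(0,2,0)
ply 2, X at (0,1,1) | h1:-1=-1→(0,0,1)*; h2:-1=-1→(0,1,0)
ply 3, O at (0,0,1) | h2:-1=+1→(0,0,0)*
ply 4: (0,0,0) is terminal -1 (X); from (0,2,1) depth 7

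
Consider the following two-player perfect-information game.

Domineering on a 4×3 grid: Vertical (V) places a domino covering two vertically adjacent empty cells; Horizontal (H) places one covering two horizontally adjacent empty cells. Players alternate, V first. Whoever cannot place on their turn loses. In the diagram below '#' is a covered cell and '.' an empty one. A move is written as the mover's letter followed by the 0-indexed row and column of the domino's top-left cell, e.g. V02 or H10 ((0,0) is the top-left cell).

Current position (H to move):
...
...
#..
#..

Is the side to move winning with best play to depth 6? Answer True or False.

[.../.../#../#..] H move#1: H00:-1/##./.../#../#..*, H01:-1/.##/.../#../#.., H10:-1/.../##./#../#.., H11:-1/.../.##/#../#.., H21:-1/.../.../###/#.., H31:-1/.../.../#../###
[##./.../#../#..] V move#2: V02:-1/###/..#/#../#.., V11:+1/##./.#./##./#..*, V12:+1/##./..#/#.#/#.., V21:+1/##./.../##./##., V22:+1/##./.../#.#/#.#
[##./.#./##./#..] H move#3: H31:-1/##./.#./##./###*
[##./.#./##./###] V move#4: V02:+1/###/.##/##./###*, V12:+1/##./.##/###/###
[###/.##/##./###] end (terminal -1, H#5); searched .../.../#../#.. to 6

H winning at [.../.../#../#..]: False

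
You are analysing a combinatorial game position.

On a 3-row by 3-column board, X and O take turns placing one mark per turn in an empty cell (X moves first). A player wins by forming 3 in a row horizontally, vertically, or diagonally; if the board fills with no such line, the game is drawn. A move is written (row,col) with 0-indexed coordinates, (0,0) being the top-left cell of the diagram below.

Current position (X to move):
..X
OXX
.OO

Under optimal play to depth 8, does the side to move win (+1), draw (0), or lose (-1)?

value(..X/OXX/.OO, X) = +1

p1 X@[..X/OXX/.OO]: (0,0)[X.X/OXX/.OO]-1 (0,1)[.XX/OXX/.OO]-1 (2,0)[..X/OXX/XOO]+1*
p2 O@[..X/OXX/XOO] terminal -1; root [..X/OXX/.OO] d8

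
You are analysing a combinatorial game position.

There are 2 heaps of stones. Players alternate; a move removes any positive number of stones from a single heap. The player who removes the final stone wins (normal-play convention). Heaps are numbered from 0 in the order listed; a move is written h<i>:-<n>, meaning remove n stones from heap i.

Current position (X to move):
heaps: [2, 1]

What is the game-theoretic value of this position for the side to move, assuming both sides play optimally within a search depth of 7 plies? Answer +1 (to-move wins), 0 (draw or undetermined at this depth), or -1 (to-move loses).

[(2,1)] X move#1: h0:-1:+1/(1,1)*, h0:-2:-1/(0,1), h1:-1:-1/(2,0)
[(1,1)] O move#2: h0:-1:-1/(0,1)*, h1:-1:-1/(1,0)
[(0,1)] X move#3: h1:-1:+1/(0,0)*
[(0,0)] end (terminal -1, O#4); searched (2,1) to 7

value((2,1), X) = +1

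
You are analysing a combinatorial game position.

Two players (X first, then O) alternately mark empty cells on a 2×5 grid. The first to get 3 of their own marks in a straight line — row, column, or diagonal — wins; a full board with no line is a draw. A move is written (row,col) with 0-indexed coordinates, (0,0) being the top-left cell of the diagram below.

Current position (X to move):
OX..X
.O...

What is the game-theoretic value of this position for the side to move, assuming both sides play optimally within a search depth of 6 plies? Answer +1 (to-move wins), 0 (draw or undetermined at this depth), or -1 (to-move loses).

ply 1, X at OX..X/.O... | (0,2)=+0→OXX.X/.O...*; (0,3)=+0→OX.XX/.O...; (1,0)=+0→OX..X/XO...; (1,2)=+0→OX..X/.OX..; (1,3)=+0→OX..X/.O.X.; (1,4)=-1→OX..X/.O..X
ply 2, O at OXX.X/.O... | (0,3)=+0→OXXOX/.O...*; (1,0)=-1→OXX.X/OO...; (1,2)=-1→OXX.X/.OO..; (1,3)=-1→OXX.X/.O.O.; (1,4)=-1→OXX.X/.O..O
ply 3, X at OXXOX/.O... | (1,0)=+0→OXXOX/XO...*; (1,2)=+0→OXXOX/.OX..; (1,3)=+0→OXXOX/.O.X.; (1,4)=-1→OXXOX/.O..X
ply 4, O at OXXOX/XO... | (1,2)=+0→OXXOX/XOO..*; (1,3)=+0→OXXOX/XO.O.; (1,4)=+0→OXXOX/XO..O
ply 5, X at OXXOX/XOO.. | (1,3)=+0→OXXOX/XOOX.*; (1,4)=-1→OXXOX/XOO.X
ply 6, O at OXXOX/XOOX. | (1,4)=+0→OXXOX/XOOXO*
ply 7: OXXOX/XOOXO is terminal +0 (X); from OX..X/.O... depth 6

value(OX..X/.O..., X) = 0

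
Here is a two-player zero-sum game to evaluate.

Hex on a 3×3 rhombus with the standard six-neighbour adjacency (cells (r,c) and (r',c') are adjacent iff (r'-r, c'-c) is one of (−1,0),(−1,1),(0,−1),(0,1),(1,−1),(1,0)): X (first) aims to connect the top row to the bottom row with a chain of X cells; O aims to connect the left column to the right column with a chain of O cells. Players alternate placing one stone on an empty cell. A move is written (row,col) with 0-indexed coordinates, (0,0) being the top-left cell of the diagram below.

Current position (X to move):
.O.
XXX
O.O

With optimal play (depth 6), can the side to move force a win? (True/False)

X winning at [.O./XXX/O.O]: True

p1 X@[.O./XXX/O.O]: (0,0)[XO./XXX/O.O]-1 (0,2)[.OX/XXX/O.O]-1 (2,1)[.O./XXX/OXO]+1*
p2 O@[.O./XXX/OXO]: (0,0)[OO./XXX/OXO]-1* (0,2)[.OO/XXX/OXO]-1
p3 X@[OO./XXX/OXO]: (0,2)[OOX/XXX/OXO]+1*
p4 O@[OOX/XXX/OXO] terminal -1; root [.O./XXX/O.O] d6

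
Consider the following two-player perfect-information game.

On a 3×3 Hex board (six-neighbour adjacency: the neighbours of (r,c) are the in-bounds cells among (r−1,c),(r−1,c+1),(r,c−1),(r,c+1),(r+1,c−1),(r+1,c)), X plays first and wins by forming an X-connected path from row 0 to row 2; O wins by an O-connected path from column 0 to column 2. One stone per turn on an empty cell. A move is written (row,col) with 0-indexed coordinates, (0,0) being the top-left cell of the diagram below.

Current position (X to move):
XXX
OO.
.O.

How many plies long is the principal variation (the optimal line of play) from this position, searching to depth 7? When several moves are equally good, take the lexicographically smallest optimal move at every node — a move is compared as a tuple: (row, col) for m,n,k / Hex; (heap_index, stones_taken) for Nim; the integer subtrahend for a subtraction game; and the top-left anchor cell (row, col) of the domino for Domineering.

PV length from [XXX/OO./.O.]: 2 plies

ply 1, X at XXX/OO./.O. | (1,2)=-1→XXX/OOX/.O.*; (2,0)=-1→XXX/OO./XO.; (2,2)=-1→XXX/OO./.OX
ply 2, O at XXX/OOX/.O. | (2,0)=-1→XXX/OOX/OO.; (2,2)=+1→XXX/OOX/.OO*
ply 3: XXX/OOX/.OO is terminal -1 (X); from XXX/OO./.O. depth 7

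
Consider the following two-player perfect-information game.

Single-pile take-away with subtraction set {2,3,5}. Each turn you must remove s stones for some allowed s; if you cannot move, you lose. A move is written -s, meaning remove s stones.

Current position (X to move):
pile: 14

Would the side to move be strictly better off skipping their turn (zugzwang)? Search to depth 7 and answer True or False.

zugzwang(14, X) = True

p1 X@[14]: -2[12]-1* -3[11]-1 -5[9]-1
p2 O@[12]: -2[10]-1 -3[9]-1 -5[7]+1*
p3 X@[7]: -2[5]-1* -3[4]-1 -5[2]-1
p4 O@[5]: -2[3]-1 -3[2]-1 -5[0]+1*
p5 X@[0] terminal -1; root [14] d7
if X skipped the turn, O would face:
~ p1 O@[14]: -2[12]-1* -3[11]-1 -5[9]-1
~ p2 X@[12]: -2[10]-1 -3[9]-1 -5[7]+1*
~ p3 O@[7]: -2[5]-1* -3[4]-1 -5[2]-1
~ p4 X@[5]: -2[3]-1 -3[2]-1 -5[0]+1*
~ p5 O@[0] terminal -1; root [14] d7
compare (X): move=-1 vs pass=+1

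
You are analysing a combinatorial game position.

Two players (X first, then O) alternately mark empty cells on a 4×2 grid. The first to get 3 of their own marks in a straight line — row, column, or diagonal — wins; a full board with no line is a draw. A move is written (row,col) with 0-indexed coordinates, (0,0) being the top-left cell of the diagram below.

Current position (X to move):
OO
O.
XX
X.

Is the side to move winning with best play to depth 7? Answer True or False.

X winning at [OO/O./XX/X.]: False

p1 X@[OO/O./XX/X.]: (1,1)[OO/OX/XX/X.]+0* (3,1)[OO/O./XX/XX]+0
p2 O@[OO/OX/XX/X.]: (3,1)[OO/OX/XX/XO]+0*
p3 X@[OO/OX/XX/XO] terminal +0; root [OO/O./XX/X.] d7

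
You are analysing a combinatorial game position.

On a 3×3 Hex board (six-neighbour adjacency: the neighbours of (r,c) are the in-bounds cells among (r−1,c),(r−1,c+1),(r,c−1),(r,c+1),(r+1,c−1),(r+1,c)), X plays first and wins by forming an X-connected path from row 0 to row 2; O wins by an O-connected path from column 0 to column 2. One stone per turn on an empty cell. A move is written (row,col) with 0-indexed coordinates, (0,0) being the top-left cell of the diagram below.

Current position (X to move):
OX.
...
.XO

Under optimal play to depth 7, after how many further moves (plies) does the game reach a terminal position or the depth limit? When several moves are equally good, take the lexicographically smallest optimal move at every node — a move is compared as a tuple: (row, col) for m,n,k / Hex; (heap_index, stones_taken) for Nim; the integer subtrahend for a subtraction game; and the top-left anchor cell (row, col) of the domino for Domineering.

[OX./.../.XO] X move#1: (0,2):+1/OXX/.../.XO*, (1,0):+1/OX./X../.XO, (1,1):+1/OX./.X./.XO, (1,2):+1/OX./..X/.XO, (2,0):+1/OX./.../XXO
[OXX/.../.XO] O move#2: (1,0):-1/OXX/O../.XO*, (1,1):-1/OXX/.O./.XO, (1,2):-1/OXX/..O/.XO, (2,0):-1/OXX/.../OXO
[OXX/O../.XO] X move#3: (1,1):+1/OXX/OX./.XO*, (1,2):+1/OXX/O.X/.XO, (2,0):+1/OXX/O../XXO
[OXX/OX./.XO] end (terminal -1, O#4); searched OX./.../.XO to 7

PV length from [OX./.../.XO]: 3 plies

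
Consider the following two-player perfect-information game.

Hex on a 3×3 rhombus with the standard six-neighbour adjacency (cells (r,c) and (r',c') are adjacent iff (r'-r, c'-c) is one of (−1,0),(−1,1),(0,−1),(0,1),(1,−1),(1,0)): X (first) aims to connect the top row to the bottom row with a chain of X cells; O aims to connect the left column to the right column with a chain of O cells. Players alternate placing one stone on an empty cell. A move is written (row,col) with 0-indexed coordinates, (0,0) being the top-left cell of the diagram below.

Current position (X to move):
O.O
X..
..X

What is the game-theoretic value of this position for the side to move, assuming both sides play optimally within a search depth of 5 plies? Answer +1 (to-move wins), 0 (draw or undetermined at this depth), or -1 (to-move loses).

p1 X@[O.O/X../..X]: (0,1)[OXO/X../..X]+1* (1,1)[O.O/XX./..X]-1 (1,2)[O.O/X.X/..X]-1 (2,0)[O.O/X../X.X]-1 (2,1)[O.O/X../.XX]-1
p2 O@[OXO/X../..X]: (1,1)[OXO/XO./..X]-1* (1,2)[OXO/X.O/..X]-1 (2,0)[OXO/X../O.X]-1 (2,1)[OXO/X../.OX]-1
p3 X@[OXO/XO./..X]: (1,2)[OXO/XOX/..X]-1 (2,0)[OXO/XO./X.X]+1* (2,1)[OXO/XO./.XX]-1
p4 O@[OXO/XO./X.X] terminal -1; root [O.O/X../..X] d5

value(O.O/X../..X, X) = +1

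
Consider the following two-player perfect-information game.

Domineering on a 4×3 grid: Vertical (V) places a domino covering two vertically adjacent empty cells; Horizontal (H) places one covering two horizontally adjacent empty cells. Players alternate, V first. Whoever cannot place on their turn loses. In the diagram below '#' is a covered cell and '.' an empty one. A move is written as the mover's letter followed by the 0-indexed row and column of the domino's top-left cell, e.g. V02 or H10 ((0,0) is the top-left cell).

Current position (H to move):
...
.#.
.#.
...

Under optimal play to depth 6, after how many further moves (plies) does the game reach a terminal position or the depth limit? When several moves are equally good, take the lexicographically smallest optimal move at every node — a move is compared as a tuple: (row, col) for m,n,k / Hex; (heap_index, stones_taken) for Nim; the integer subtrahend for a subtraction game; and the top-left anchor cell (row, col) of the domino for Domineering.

PV length from [.../.#./.#./...]: 4 plies

[.../.#./.#./...] H move#1: H00:-1/##./.#./.#./...*, H01:-1/.##/.#./.#./..., H30:-1/.../.#./.#./##., H31:-1/.../.#./.#./.##
[##./.#./.#./...] V move#2: V02:+1/###/.##/.#./...*, V10:+1/##./##./##./..., V12:+1/##./.##/.##/..., V20:+1/##./.#./##./#.., V22:+1/##./.#./.##/..#
[###/.##/.#./...] H move#3: H30:-1/###/.##/.#./##.*, H31:-1/###/.##/.#./.##
[###/.##/.#./##.] V move#4: V10:+1/###/###/##./##.*, V22:+1/###/.##/.##/###
[###/###/##./##.] end (terminal -1, H#5); searched .../.#./.#./... to 6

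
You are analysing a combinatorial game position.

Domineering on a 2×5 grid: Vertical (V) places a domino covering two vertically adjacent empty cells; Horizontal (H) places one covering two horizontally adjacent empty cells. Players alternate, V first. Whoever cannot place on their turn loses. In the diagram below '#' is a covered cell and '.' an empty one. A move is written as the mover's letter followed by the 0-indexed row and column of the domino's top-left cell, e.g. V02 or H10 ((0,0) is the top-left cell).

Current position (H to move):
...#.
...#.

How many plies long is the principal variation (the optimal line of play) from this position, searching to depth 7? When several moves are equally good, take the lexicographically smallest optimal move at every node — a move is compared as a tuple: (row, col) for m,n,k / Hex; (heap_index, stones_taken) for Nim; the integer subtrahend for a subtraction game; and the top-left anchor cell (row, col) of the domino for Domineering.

PV length from [...#./...#.]: 4 plies

[...#./...#.] H move#1: H00:-1/##.#./...#.*, H01:-1/.###./...#., H10:-1/...#./##.#., H11:-1/...#./.###.
[##.#./...#.] V move#2: V02:+1/####./..##.*, V04:-1/##.##/...##
[####./..##.] H move#3: H10:-1/####./####.*
[####./####.] V move#4: V04:+1/#####/#####*
[#####/#####] end (terminal -1, H#5); searched ...#./...#. to 7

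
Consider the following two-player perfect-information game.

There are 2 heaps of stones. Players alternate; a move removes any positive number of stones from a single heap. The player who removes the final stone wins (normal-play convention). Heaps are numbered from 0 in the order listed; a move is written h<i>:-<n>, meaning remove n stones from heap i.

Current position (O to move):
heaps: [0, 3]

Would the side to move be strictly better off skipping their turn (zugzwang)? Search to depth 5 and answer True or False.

ply 1, O at (0,3) | h1:-1=-1→(0,2); h1:-2=-1→(0,1); h1:-3=+1→(0,0)*
ply 2: (0,0) is terminal -1 (X); from (0,3) depth 5
pass branch (X moves first from the same position):
  | ply 1, X at (0,3) | h1:-1=-1→(0,2); h1:-2=-1→(0,1); h1:-3=+1→(0,0)*
  | ply 2: (0,0) is terminal -1 (O); from (0,3) depth 5
O moving scores +1; O passing scores -1

zugzwang((0,3), O) = False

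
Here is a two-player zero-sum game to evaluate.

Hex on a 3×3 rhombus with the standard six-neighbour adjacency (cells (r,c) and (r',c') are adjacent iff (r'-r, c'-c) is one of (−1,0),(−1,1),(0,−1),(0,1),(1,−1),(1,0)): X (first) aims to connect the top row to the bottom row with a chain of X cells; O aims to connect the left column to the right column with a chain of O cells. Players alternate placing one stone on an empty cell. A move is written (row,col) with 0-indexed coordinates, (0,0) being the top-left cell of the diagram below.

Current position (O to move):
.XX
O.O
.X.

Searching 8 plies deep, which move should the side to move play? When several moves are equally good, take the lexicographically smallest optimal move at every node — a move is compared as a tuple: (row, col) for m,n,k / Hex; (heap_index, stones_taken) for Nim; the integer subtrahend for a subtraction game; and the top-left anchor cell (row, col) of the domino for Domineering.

O's best at [.XX/O.O/.X.]: (1,1)

p1 O@[.XX/O.O/.X.]: (0,0)[OXX/O.O/.X.]-1 (1,1)[.XX/OOO/.X.]+1* (2,0)[.XX/O.O/OX.]-1 (2,2)[.XX/O.O/.XO]-1
p2 X@[.XX/OOO/.X.] terminal -1; root [.XX/O.O/.X.] d8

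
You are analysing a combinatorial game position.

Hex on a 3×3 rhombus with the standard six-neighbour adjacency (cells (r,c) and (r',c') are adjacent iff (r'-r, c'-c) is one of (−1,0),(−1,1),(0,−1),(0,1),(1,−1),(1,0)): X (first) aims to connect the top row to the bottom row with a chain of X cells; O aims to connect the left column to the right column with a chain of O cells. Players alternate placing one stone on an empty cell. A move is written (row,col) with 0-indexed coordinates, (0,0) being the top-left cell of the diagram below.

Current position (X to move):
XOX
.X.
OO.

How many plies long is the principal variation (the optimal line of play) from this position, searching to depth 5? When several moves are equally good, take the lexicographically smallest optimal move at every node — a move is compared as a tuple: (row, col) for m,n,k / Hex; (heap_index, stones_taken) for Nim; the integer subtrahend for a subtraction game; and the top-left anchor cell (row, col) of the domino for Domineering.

PV length from [XOX/.X./OO.]: 2 plies

p1 X@[XOX/.X./OO.]: (1,0)[XOX/XX./OO.]-1* (1,2)[XOX/.XX/OO.]-1 (2,2)[XOX/.X./OOX]-1
p2 O@[XOX/XX./OO.]: (1,2)[XOX/XXO/OO.]+1* (2,2)[XOX/XX./OOO]+1
p3 X@[XOX/XXO/OO.] terminal -1; root [XOX/.X./OO.] d5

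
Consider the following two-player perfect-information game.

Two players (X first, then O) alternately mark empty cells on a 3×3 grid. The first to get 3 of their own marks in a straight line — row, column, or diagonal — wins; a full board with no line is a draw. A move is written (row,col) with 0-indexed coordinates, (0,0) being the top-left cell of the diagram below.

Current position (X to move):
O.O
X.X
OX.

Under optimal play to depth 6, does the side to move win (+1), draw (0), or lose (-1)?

p1 X@[O.O/X.X/OX.]: (0,1)[OXO/X.X/OX.]-1 (1,1)[O.O/XXX/OX.]+1* (2,2)[O.O/X.X/OXX]-1
p2 O@[O.O/XXX/OX.] terminal -1; root [O.O/X.X/OX.] d6

value(O.O/X.X/OX., X) = +1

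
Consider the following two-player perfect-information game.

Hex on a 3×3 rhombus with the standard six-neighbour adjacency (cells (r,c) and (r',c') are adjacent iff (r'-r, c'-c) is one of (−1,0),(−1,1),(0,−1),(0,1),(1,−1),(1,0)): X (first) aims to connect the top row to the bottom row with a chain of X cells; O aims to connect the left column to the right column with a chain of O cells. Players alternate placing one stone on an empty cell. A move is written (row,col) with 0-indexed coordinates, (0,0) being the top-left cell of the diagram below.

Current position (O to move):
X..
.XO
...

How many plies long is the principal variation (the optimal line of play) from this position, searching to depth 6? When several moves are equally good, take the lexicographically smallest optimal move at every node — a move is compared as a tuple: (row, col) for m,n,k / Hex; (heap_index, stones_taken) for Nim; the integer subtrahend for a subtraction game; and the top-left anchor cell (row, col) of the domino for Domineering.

PV length from [X../.XO/...]: 4 plies

ply 1, O at X../.XO/... | (0,1)=-1→XO./.XO/...*; (0,2)=-1→X.O/.XO/...; (1,0)=-1→X../OXO/...; (2,0)=-1→X../.XO/O..; (2,1)=-1→X../.XO/.O.; (2,2)=-1→X../.XO/..O
ply 2, X at XO./.XO/... | (0,2)=+1→XOX/.XO/...*; (1,0)=+1→XO./XXO/...; (2,0)=+1→XO./.XO/X..; (2,1)=+1→XO./.XO/.X.; (2,2)=+1→XO./.XO/..X
ply 3, O at XOX/.XO/... | (1,0)=-1→XOX/OXO/...*; (2,0)=-1→XOX/.XO/O..; (2,1)=-1→XOX/.XO/.O.; (2,2)=-1→XOX/.XO/..O
ply 4, X at XOX/OXO/... | (2,0)=+1→XOX/OXO/X..*; (2,1)=+1→XOX/OXO/.X.; (2,2)=+1→XOX/OXO/..X
ply 5: XOX/OXO/X.. is terminal -1 (O); from X../.XO/... depth 6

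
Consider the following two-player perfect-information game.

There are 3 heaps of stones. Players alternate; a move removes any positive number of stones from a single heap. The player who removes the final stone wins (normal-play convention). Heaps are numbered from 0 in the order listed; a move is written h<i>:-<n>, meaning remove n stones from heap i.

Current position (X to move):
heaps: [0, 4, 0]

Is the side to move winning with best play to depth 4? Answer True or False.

[(0,4,0)] X move#1: h1:-1:-1/(0,3,0), h1:-2:-1/(0,2,0), h1:-3:-1/(0,1,0), h1:-4:+1/(0,0,0)*
[(0,0,0)] end (terminal -1, O#2); searched (0,4,0) to 4

X winning at [(0,4,0)]: True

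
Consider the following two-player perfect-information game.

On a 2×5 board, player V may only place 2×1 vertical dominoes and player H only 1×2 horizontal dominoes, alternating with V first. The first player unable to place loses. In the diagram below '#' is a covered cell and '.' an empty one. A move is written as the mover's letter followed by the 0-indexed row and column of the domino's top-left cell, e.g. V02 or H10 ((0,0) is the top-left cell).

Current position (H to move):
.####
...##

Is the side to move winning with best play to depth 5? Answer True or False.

H winning at [.####/...##]: True

ply 1, H at .####/...## | H10=+1→.####/##.##*; H11=-1→.####/.####
ply 2: .####/##.## is terminal -1 (V); from .####/...## depth 5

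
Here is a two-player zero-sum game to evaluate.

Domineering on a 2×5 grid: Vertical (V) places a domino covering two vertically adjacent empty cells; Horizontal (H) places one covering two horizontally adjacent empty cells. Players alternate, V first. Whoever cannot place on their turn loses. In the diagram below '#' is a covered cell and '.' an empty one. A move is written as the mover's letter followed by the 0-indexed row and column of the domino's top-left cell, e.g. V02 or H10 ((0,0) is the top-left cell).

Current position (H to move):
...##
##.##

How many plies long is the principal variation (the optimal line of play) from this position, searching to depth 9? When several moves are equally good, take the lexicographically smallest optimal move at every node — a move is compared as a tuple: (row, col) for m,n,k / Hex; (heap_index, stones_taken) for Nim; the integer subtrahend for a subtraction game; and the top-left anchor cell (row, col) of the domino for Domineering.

PV length from [...##/##.##]: 1 ply

[...##/##.##] H move#1: H00:-1/##.##/##.##, H01:+1/.####/##.##*
[.####/##.##] end (terminal -1, V#2); searched ...##/##.## to 9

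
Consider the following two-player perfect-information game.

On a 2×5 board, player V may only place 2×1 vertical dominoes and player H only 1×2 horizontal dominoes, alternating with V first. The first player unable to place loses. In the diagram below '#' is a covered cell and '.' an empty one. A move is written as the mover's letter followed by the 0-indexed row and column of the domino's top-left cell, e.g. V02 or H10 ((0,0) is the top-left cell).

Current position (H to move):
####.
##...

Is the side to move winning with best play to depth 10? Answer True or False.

H winning at [####./##...]: True

ply 1, H at ####./##... | H12=-1→####./####.; H13=+1→####./##.##*
ply 2: ####./##.## is terminal -1 (V); from ####./##... depth 10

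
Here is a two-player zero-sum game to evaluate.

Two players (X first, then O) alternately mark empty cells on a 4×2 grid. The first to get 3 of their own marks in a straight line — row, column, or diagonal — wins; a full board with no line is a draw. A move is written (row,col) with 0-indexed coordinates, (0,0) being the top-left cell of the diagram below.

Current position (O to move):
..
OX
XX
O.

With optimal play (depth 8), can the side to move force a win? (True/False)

O winning at [../OX/XX/O.]: False

ply 1, O at ../OX/XX/O. | (0,0)=-1→O./OX/XX/O.*; (0,1)=-1→.O/OX/XX/O.; (3,1)=-1→../OX/XX/OO
ply 2, X at O./OX/XX/O. | (0,1)=+1→OX/OX/XX/O.*; (3,1)=+1→O./OX/XX/OX
ply 3: OX/OX/XX/O. is terminal -1 (O); from ../OX/XX/O. depth 8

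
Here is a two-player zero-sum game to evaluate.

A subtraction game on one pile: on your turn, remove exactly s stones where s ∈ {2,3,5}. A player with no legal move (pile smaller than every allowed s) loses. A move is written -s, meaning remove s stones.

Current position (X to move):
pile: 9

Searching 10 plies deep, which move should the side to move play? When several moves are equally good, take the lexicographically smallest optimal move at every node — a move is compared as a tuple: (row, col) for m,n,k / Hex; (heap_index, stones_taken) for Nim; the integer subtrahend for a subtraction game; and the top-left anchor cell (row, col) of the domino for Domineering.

X's best at [9]: -2

p1 X@[9]: -2[7]+1* -3[6]-1 -5[4]-1
p2 O@[7]: -2[5]-1* -3[4]-1 -5[2]-1
p3 X@[5]: -2[3]-1 -3[2]-1 -5[0]+1*
p4 O@[0] terminal -1; root [9] d10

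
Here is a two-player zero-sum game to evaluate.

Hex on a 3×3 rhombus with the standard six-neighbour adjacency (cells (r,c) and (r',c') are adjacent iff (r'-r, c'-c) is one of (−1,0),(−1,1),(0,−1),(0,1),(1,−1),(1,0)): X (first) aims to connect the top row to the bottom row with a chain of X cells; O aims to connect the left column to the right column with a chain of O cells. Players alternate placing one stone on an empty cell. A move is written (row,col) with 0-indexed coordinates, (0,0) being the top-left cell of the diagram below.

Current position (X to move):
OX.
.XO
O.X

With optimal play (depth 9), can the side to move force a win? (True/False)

X winning at [OX./.XO/O.X]: True

ply 1, X at OX./.XO/O.X | (0,2)=-1→OXX/.XO/O.X; (1,0)=-1→OX./XXO/O.X; (2,1)=+1→OX./.XO/OXX*
ply 2: OX./.XO/OXX is terminal -1 (O); from OX./.XO/O.X depth 9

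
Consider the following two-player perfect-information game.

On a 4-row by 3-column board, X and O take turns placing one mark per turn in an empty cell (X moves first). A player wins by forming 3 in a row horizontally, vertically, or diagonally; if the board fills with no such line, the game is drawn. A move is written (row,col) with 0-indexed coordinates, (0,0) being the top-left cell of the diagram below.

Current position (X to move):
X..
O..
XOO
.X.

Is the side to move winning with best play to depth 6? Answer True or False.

p1 X@[X../O../XOO/.X.]: (0,1)[XX./O../XOO/.X.]-1 (0,2)[X.X/O../XOO/.X.]-1 (1,1)[X../OX./XOO/.X.]-1 (1,2)[X../O.X/XOO/.X.]-1 (3,0)[X../O../XOO/XX.]-1 (3,2)[X../O../XOO/.XX]+0*
p2 O@[X../O../XOO/.XX]: (0,1)[XO./O../XOO/.XX]-1 (0,2)[X.O/O../XOO/.XX]-1 (1,1)[X../OO./XOO/.XX]-1 (1,2)[X../O.O/XOO/.XX]-1 (3,0)[X../O../XOO/OXX]+0*
p3 X@[X../O../XOO/OXX]: (0,1)[XX./O../XOO/OXX]-1 (0,2)[X.X/O../XOO/OXX]-1 (1,1)[X../OX./XOO/OXX]-1 (1,2)[X../O.X/XOO/OXX]+0*
p4 O@[X../O.X/XOO/OXX]: (0,1)[XO./O.X/XOO/OXX]+0* (0,2)[X.O/O.X/XOO/OXX]+0 (1,1)[X../OOX/XOO/OXX]+0
p5 X@[XO./O.X/XOO/OXX]: (0,2)[XOX/O.X/XOO/OXX]-1 (1,1)[XO./OXX/XOO/OXX]+0*
p6 O@[XO./OXX/XOO/OXX]: (0,2)[XOO/OXX/XOO/OXX]+0*
p7 X@[XOO/OXX/XOO/OXX] terminal +0; root [X../O../XOO/.X.] d6

X winning at [X../O../XOO/.X.]: False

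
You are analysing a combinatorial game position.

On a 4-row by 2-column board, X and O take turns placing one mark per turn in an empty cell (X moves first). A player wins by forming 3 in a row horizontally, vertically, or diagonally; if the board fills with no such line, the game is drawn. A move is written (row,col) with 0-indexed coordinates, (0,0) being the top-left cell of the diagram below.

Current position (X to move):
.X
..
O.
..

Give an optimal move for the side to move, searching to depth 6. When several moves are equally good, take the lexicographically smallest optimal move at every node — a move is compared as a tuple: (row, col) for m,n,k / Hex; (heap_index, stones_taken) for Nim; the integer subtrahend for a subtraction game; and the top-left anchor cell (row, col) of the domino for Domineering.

[.X/../O./..] X move#1: (0,0):+0/XX/../O./..*, (1,0):+0/.X/X./O./.., (1,1):+0/.X/.X/O./.., (2,1):+0/.X/../OX/.., (3,0):+0/.X/../O./X., (3,1):-1/.X/../O./.X
[XX/../O./..] O move#2: (1,0):+0/XX/O./O./..*, (1,1):+0/XX/.O/O./.., (2,1):+0/XX/../OO/.., (3,0):+0/XX/../O./O., (3,1):+0/XX/../O./.O
[XX/O./O./..] X move#3: (1,1):-1/XX/OX/O./.., (2,1):-1/XX/O./OX/.., (3,0):+0/XX/O./O./X.*, (3,1):-1/XX/O./O./.X
[XX/O./O./X.] O move#4: (1,1):+0/XX/OO/O./X.*, (2,1):+0/XX/O./OO/X., (3,1):+0/XX/O./O./XO
[XX/OO/O./X.] X move#5: (2,1):+0/XX/OO/OX/X.*, (3,1):+0/XX/OO/O./XX
[XX/OO/OX/X.] O move#6: (3,1):+0/XX/OO/OX/XO*
[XX/OO/OX/XO] end (terminal +0, X#7); searched .X/../O./.. to 6

X's best at [.X/../O./..]: (0,0)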